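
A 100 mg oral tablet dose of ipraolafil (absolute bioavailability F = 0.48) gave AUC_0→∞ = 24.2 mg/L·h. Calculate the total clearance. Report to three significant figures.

CL = 1.98 L/h

CL = F × Dose / AUC_0→∞
   = 0.48 × 100 / 24.2 = 1.98347 L/h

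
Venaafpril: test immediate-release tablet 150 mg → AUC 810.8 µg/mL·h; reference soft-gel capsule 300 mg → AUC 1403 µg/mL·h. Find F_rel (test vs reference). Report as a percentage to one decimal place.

F_rel = 115.6%

F_rel = (AUC_test/D_test) / (AUC_ref/D_ref)
      = (810.8/150) / (1403/300)
      = 5.40533 / 4.67667 = 1.1558 = 115.58%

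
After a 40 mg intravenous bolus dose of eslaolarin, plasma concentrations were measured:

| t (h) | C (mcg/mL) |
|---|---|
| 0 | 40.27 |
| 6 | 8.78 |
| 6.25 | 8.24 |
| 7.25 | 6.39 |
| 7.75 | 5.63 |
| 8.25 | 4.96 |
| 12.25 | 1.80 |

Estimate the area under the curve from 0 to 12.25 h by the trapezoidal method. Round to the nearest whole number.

AUC = 176 mcg/mL·h

Trapezoidal AUC_0→12.25:
  [0→6]: (40.27+8.78)/2 × 6 = 147.15
  [6→6.25]: (8.78+8.24)/2 × 0.25 = 2.1275
  [6.25→7.25]: (8.24+6.39)/2 × 1 = 7.315
  [7.25→7.75]: (6.39+5.63)/2 × 0.5 = 3.005
  [7.75→8.25]: (5.63+4.96)/2 × 0.5 = 2.6475
  [8.25→12.25]: (4.96+1.80)/2 × 4 = 13.52
  Sum = 175.765 mcg/mL·h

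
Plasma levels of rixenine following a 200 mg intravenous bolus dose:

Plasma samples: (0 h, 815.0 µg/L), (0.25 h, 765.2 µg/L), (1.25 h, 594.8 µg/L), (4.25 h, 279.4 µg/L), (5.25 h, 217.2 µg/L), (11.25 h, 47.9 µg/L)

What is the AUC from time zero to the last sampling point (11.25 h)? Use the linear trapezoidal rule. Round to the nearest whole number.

AUC = 3232 µg/L·h

Trapezoidal AUC_0→11.25:
  [0→0.25]: (815.0+765.2)/2 × 0.25 = 197.525
  [0.25→1.25]: (765.2+594.8)/2 × 1 = 680.0
  [1.25→4.25]: (594.8+279.4)/2 × 3 = 1311.3
  [4.25→5.25]: (279.4+217.2)/2 × 1 = 248.3
  [5.25→11.25]: (217.2+47.9)/2 × 6 = 795.3
  Sum = 3232.425 µg/L·h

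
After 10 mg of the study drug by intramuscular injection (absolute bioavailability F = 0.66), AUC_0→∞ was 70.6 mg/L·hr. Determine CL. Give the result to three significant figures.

CL = 0.0935 L/hr

CL = F × Dose / AUC_0→∞
   = 0.66 × 10 / 70.6 = 0.0934844 L/hr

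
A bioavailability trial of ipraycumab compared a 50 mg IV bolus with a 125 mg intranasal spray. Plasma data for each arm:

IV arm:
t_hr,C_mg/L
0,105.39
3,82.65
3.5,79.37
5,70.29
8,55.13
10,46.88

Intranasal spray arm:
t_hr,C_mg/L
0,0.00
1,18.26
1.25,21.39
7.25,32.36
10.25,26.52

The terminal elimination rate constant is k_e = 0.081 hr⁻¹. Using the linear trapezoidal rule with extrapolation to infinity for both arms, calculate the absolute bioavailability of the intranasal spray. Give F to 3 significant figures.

F = 0.181

Trapezoidal AUC_0→10 (IV):
  [0→3]: (105.39+82.65)/2 × 3 = 282.06
  [3→3.5]: (82.65+79.37)/2 × 0.5 = 40.505
  [3.5→5]: (79.37+70.29)/2 × 1.5 = 112.245
  [5→8]: (70.29+55.13)/2 × 3 = 188.13
  [8→10]: (55.13+46.88)/2 × 2 = 102.01
  Sum = 724.95 mg/L·hr
IV tail: 46.88/0.081 = 578.765; AUC_iv,0→∞ = 724.95 + 578.765 = 1303.715 mg/L·hr
Trapezoidal AUC_0→10.25 (intranasal spray):
  [0→1]: (0.00+18.26)/2 × 1 = 9.13
  [1→1.25]: (18.26+21.39)/2 × 0.25 = 4.95625
  [1.25→7.25]: (21.39+32.36)/2 × 6 = 161.25
  [7.25→10.25]: (32.36+26.52)/2 × 3 = 88.32
  Sum = 263.65625 mg/L·hr
intranasal spray tail: 26.52/0.081 = 327.407; AUC_ev,0→∞ = 263.65625 + 327.407 = 591.06325 mg/L·hr
F = (AUC_ev/D_ev)/(AUC_iv/D_iv) = (591.06325/125)/(1303.715/50) = 4.728506/26.0743 = 0.1813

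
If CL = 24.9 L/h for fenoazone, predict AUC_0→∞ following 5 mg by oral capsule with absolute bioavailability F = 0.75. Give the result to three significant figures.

AUC = 0.151 mg/L·h

AUC_0→∞ = F × Dose / CL
        = 0.75 × 5 / 24.9 = 0.150602 mg/L·h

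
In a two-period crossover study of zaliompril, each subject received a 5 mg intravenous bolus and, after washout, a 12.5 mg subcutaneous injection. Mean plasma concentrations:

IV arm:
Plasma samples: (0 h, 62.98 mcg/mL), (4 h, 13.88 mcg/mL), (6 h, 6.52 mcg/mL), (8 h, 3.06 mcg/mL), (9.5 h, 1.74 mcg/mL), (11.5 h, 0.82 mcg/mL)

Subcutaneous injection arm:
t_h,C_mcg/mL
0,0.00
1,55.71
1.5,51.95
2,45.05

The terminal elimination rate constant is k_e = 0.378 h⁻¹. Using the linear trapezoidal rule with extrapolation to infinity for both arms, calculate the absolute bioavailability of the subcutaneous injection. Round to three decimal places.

F = 0.413

Trapezoidal AUC_0→11.5 (IV):
  [0→4]: (62.98+13.88)/2 × 4 = 153.72
  [4→6]: (13.88+6.52)/2 × 2 = 20.4
  [6→8]: (6.52+3.06)/2 × 2 = 9.58
  [8→9.5]: (3.06+1.74)/2 × 1.5 = 3.6
  [9.5→11.5]: (1.74+0.82)/2 × 2 = 2.56
  Sum = 189.86 mcg/mL·h
IV tail: 0.82/0.378 = 2.169; AUC_iv,0→∞ = 189.86 + 2.169 = 192.029 mcg/mL·h
Trapezoidal AUC_0→2 (subcutaneous injection):
  [0→1]: (0.00+55.71)/2 × 1 = 27.855
  [1→1.5]: (55.71+51.95)/2 × 0.5 = 26.915
  [1.5→2]: (51.95+45.05)/2 × 0.5 = 24.25
  Sum = 79.02 mcg/mL·h
subcutaneous injection tail: 45.05/0.378 = 119.180; AUC_ev,0→∞ = 79.02 + 119.180 = 198.2 mcg/mL·h
F = (AUC_ev/D_ev)/(AUC_iv/D_iv) = (198.2/12.5)/(192.029/5) = 15.856/38.4058 = 0.4129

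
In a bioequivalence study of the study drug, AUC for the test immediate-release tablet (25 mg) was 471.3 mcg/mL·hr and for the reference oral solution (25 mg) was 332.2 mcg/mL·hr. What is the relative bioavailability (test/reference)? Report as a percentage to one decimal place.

F_rel = (AUC_test/D_test) / (AUC_ref/D_ref)
      = (471.3/25) / (332.2/25)
      = 18.852 / 13.288 = 1.4187 = 141.87%

F_rel = 141.9%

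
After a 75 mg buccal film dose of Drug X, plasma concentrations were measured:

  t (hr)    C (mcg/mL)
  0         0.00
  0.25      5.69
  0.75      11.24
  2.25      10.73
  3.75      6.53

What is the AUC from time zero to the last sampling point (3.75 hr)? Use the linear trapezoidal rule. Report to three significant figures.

Trapezoidal AUC_0→3.75:
  [0→0.25]: (0.00+5.69)/2 × 0.25 = 0.71125
  [0.25→0.75]: (5.69+11.24)/2 × 0.5 = 4.2325
  [0.75→2.25]: (11.24+10.73)/2 × 1.5 = 16.4775
  [2.25→3.75]: (10.73+6.53)/2 × 1.5 = 12.945
  Sum = 34.36625 mcg/mL·hr

AUC = 34.4 mcg/mL·hr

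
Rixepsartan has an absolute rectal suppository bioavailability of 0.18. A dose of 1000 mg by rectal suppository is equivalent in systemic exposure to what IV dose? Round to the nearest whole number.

D_iv = 180 mg

Systemic exposure from an extravascular dose = F × D_ev, so the equivalent IV dose is F × D_ev.
D_iv = F × D_ev = 0.18 × 1000 = 180 mg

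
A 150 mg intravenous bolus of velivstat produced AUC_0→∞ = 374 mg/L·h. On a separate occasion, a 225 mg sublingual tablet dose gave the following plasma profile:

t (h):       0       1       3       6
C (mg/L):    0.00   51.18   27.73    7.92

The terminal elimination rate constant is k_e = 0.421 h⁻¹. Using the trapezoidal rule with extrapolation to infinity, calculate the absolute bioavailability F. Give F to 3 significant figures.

F = 0.315

Trapezoidal AUC_0→6 (sublingual tablet):
  [0→1]: (0.00+51.18)/2 × 1 = 25.59
  [1→3]: (51.18+27.73)/2 × 2 = 78.91
  [3→6]: (27.73+7.92)/2 × 3 = 53.475
  Sum = 157.975 mg/L·h
Tail: C_last/k_e = 7.92/0.421 = 18.812
AUC_0→∞ (sublingual tablet) = 157.975 + 18.812 = 176.787 mg/L·h
F = (AUC_ev/D_ev)/(AUC_iv/D_iv) = (176.787/225)/(374/150) = 0.78572/2.49333 = 0.3151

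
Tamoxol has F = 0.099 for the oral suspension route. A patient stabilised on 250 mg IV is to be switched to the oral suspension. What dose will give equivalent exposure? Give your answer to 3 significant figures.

For equal systemic exposure: F × D_ev = D_iv
D_ev = D_iv / F = 250 / 0.099 = 2525.25 mg

D_oral = 2530 mg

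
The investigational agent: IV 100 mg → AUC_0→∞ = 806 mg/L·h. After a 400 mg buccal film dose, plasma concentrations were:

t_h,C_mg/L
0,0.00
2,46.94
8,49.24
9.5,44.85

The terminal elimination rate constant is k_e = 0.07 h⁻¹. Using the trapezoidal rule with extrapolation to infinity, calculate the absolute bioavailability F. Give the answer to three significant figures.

Trapezoidal AUC_0→9.5 (buccal film):
  [0→2]: (0.00+46.94)/2 × 2 = 46.94
  [2→8]: (46.94+49.24)/2 × 6 = 288.54
  [8→9.5]: (49.24+44.85)/2 × 1.5 = 70.5675
  Sum = 406.0475 mg/L·h
Tail: C_last/k_e = 44.85/0.07 = 640.714
AUC_0→∞ (buccal film) = 406.0475 + 640.714 = 1046.7615 mg/L·h
F = (AUC_ev/D_ev)/(AUC_iv/D_iv) = (1046.7615/400)/(806/100) = 2.6169/8.06 = 0.3247

F = 0.325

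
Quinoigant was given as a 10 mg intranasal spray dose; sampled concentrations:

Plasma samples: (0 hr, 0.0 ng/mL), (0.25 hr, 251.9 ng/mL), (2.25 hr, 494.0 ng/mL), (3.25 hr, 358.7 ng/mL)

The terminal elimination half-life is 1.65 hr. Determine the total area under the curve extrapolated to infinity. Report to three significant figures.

AUC = 2060 ng/mL·hr

Trapezoidal AUC_0→3.25:
  [0→0.25]: (0.0+251.9)/2 × 0.25 = 31.4875
  [0.25→2.25]: (251.9+494.0)/2 × 2 = 745.9
  [2.25→3.25]: (494.0+358.7)/2 × 1 = 426.35
  Sum = 1203.7375 ng/mL·hr
k_e = ln2 / t½ = 0.693147 / 1.65 = 0.4201 hr^-1
Extrapolated tail: C_last / k_e = 358.7 / 0.4201 = 853.844
AUC_0→∞ = 1203.7375 + 853.844 = 2057.5815 ng/mL·hr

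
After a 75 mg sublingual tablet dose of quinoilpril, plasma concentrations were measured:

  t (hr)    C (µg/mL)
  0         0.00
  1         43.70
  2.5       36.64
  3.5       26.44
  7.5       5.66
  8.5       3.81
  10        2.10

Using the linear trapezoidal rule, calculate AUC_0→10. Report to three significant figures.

AUC = 187 µg/mL·hr

Trapezoidal AUC_0→10:
  [0→1]: (0.00+43.70)/2 × 1 = 21.85
  [1→2.5]: (43.70+36.64)/2 × 1.5 = 60.255
  [2.5→3.5]: (36.64+26.44)/2 × 1 = 31.54
  [3.5→7.5]: (26.44+5.66)/2 × 4 = 64.2
  [7.5→8.5]: (5.66+3.81)/2 × 1 = 4.735
  [8.5→10]: (3.81+2.10)/2 × 1.5 = 4.4325
  Sum = 187.0125 µg/mL·hr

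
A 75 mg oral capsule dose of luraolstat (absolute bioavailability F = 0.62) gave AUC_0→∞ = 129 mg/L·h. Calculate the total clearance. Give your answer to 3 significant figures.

CL = 0.360 L/h

CL = F × Dose / AUC_0→∞
   = 0.62 × 75 / 129 = 0.360465 L/h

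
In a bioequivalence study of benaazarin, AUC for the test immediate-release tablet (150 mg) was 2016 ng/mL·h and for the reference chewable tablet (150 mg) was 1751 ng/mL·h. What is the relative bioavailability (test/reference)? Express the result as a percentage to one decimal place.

F_rel = (AUC_test/D_test) / (AUC_ref/D_ref)
      = (2016/150) / (1751/150)
      = 13.44 / 11.6733 = 1.1513 = 115.13%

F_rel = 115.1%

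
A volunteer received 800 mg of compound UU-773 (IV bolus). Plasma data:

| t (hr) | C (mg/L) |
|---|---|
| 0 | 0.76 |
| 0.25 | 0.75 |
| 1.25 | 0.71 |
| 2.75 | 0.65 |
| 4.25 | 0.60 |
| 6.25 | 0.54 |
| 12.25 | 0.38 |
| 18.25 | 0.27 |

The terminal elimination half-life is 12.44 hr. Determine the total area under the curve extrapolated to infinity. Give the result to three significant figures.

Trapezoidal AUC_0→18.25:
  [0→0.25]: (0.76+0.75)/2 × 0.25 = 0.18875
  [0.25→1.25]: (0.75+0.71)/2 × 1 = 0.73
  [1.25→2.75]: (0.71+0.65)/2 × 1.5 = 1.02
  [2.75→4.25]: (0.65+0.60)/2 × 1.5 = 0.9375
  [4.25→6.25]: (0.60+0.54)/2 × 2 = 1.14
  [6.25→12.25]: (0.54+0.38)/2 × 6 = 2.76
  [12.25→18.25]: (0.38+0.27)/2 × 6 = 1.95
  Sum = 8.72625 mg/L·hr
k_e = ln2 / t½ = 0.693147 / 12.44 = 0.0557 hr^-1
Extrapolated tail: C_last / k_e = 0.27 / 0.0557 = 4.847
AUC_0→∞ = 8.72625 + 4.847 = 13.57325 mg/L·hr

AUC = 13.6 mg/L·hr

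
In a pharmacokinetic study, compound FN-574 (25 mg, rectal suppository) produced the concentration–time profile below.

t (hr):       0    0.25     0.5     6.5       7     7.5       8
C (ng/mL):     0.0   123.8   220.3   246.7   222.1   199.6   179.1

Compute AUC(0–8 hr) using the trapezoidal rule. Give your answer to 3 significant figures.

AUC = 1780 ng/mL·hr

Trapezoidal AUC_0→8:
  [0→0.25]: (0.0+123.8)/2 × 0.25 = 15.475
  [0.25→0.5]: (123.8+220.3)/2 × 0.25 = 43.0125
  [0.5→6.5]: (220.3+246.7)/2 × 6 = 1401.0
  [6.5→7]: (246.7+222.1)/2 × 0.5 = 117.2
  [7→7.5]: (222.1+199.6)/2 × 0.5 = 105.425
  [7.5→8]: (199.6+179.1)/2 × 0.5 = 94.675
  Sum = 1776.7875 ng/mL·hr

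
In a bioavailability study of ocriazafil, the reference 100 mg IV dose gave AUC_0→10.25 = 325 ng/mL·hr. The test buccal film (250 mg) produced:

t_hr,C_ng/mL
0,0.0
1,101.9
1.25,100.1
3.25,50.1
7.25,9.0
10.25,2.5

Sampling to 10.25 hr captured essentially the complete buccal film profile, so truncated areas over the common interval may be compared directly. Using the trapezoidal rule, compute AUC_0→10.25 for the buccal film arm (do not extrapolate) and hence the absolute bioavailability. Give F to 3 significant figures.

F = 0.445

Trapezoidal AUC_0→10.25 (buccal film):
  [0→1]: (0.0+101.9)/2 × 1 = 50.95
  [1→1.25]: (101.9+100.1)/2 × 0.25 = 25.25
  [1.25→3.25]: (100.1+50.1)/2 × 2 = 150.2
  [3.25→7.25]: (50.1+9.0)/2 × 4 = 118.2
  [7.25→10.25]: (9.0+2.5)/2 × 3 = 17.25
  Sum = 361.85 ng/mL·hr
F = (AUC_ev/D_ev)/(AUC_iv/D_iv) = (361.85/250)/(325/100) = 1.4474/3.25 = 0.4454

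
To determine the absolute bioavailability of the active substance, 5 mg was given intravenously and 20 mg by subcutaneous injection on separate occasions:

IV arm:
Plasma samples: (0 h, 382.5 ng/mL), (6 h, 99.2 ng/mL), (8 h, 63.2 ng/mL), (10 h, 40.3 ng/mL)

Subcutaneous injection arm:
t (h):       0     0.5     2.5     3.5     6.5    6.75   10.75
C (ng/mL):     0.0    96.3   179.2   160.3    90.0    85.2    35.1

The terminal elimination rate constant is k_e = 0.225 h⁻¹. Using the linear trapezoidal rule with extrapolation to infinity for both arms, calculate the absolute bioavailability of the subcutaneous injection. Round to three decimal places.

F = 0.167

Trapezoidal AUC_0→10 (IV):
  [0→6]: (382.5+99.2)/2 × 6 = 1445.1
  [6→8]: (99.2+63.2)/2 × 2 = 162.4
  [8→10]: (63.2+40.3)/2 × 2 = 103.5
  Sum = 1711.0 ng/mL·h
IV tail: 40.3/0.225 = 179.111; AUC_iv,0→∞ = 1711.0 + 179.111 = 1890.111 ng/mL·h
Trapezoidal AUC_0→10.75 (subcutaneous injection):
  [0→0.5]: (0.0+96.3)/2 × 0.5 = 24.075
  [0.5→2.5]: (96.3+179.2)/2 × 2 = 275.5
  [2.5→3.5]: (179.2+160.3)/2 × 1 = 169.75
  [3.5→6.5]: (160.3+90.0)/2 × 3 = 375.45
  [6.5→6.75]: (90.0+85.2)/2 × 0.25 = 21.9
  [6.75→10.75]: (85.2+35.1)/2 × 4 = 240.6
  Sum = 1107.275 ng/mL·h
subcutaneous injection tail: 35.1/0.225 = 156.000; AUC_ev,0→∞ = 1107.275 + 156.000 = 1263.275 ng/mL·h
F = (AUC_ev/D_ev)/(AUC_iv/D_iv) = (1263.275/20)/(1890.111/5) = 63.16375/378.0222 = 0.1671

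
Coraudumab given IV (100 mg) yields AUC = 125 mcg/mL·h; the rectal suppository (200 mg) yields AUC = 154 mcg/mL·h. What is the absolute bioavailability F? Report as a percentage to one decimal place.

F = 61.6%

F = (AUC_ev / D_ev) / (AUC_iv / D_iv)
  = (154/200) / (125/100)
  = 0.77 / 1.25 = 0.6160
  = 61.60%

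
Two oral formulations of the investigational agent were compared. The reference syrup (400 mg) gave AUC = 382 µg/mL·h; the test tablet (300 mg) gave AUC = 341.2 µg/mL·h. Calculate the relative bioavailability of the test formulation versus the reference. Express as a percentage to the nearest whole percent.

F_rel = (AUC_test/D_test) / (AUC_ref/D_ref)
      = (341.2/300) / (382/400)
      = 1.13733 / 0.955 = 1.1909 = 119.09%

F_rel = 119%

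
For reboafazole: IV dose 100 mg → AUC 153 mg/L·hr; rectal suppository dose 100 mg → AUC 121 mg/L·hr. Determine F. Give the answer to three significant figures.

F = (AUC_ev / D_ev) / (AUC_iv / D_iv)
  = (121/100) / (153/100)
  = 1.21 / 1.53 = 0.7908

F = 0.791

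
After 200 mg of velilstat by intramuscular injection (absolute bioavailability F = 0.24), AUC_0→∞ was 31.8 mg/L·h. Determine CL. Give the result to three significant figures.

CL = 1.51 L/h

CL = F × Dose / AUC_0→∞
   = 0.24 × 200 / 31.8 = 1.50943 L/h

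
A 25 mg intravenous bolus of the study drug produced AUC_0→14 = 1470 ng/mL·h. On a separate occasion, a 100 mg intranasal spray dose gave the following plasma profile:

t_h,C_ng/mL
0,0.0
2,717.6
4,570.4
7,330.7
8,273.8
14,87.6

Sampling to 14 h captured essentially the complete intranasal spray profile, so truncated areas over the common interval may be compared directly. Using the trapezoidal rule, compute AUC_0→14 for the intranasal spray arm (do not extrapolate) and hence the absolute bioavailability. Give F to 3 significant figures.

Trapezoidal AUC_0→14 (intranasal spray):
  [0→2]: (0.0+717.6)/2 × 2 = 717.6
  [2→4]: (717.6+570.4)/2 × 2 = 1288.0
  [4→7]: (570.4+330.7)/2 × 3 = 1351.65
  [7→8]: (330.7+273.8)/2 × 1 = 302.25
  [8→14]: (273.8+87.6)/2 × 6 = 1084.2
  Sum = 4743.7 ng/mL·h
F = (AUC_ev/D_ev)/(AUC_iv/D_iv) = (4743.7/100)/(1470/25) = 47.437/58.8 = 0.8068

F = 0.807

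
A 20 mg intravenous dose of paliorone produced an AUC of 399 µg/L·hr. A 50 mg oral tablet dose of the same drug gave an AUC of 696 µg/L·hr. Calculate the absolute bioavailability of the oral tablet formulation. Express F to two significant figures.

F = 0.70

F = (AUC_ev / D_ev) / (AUC_iv / D_iv)
  = (696/50) / (399/20)
  = 13.92 / 19.95 = 0.6977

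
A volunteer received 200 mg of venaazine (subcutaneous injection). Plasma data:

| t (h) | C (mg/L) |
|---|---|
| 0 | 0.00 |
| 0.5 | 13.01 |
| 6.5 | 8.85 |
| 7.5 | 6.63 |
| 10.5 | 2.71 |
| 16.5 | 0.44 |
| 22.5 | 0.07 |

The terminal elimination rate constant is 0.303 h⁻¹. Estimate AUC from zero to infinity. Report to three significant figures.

AUC = 102 mg/L·h

Trapezoidal AUC_0→22.5:
  [0→0.5]: (0.00+13.01)/2 × 0.5 = 3.2525
  [0.5→6.5]: (13.01+8.85)/2 × 6 = 65.58
  [6.5→7.5]: (8.85+6.63)/2 × 1 = 7.74
  [7.5→10.5]: (6.63+2.71)/2 × 3 = 14.01
  [10.5→16.5]: (2.71+0.44)/2 × 6 = 9.45
  [16.5→22.5]: (0.44+0.07)/2 × 6 = 1.53
  Sum = 101.5625 mg/L·h
Extrapolated tail: C_last / k_e = 0.07 / 0.303 = 0.231
AUC_0→∞ = 101.5625 + 0.231 = 101.7935 mg/L·h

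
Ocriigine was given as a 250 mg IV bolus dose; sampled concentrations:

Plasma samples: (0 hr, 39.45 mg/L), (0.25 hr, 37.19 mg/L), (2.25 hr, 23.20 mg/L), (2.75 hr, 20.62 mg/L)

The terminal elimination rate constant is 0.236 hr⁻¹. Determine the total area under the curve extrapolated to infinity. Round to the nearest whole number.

AUC = 168 mg/L·hr

Trapezoidal AUC_0→2.75:
  [0→0.25]: (39.45+37.19)/2 × 0.25 = 9.58
  [0.25→2.25]: (37.19+23.20)/2 × 2 = 60.39
  [2.25→2.75]: (23.20+20.62)/2 × 0.5 = 10.955
  Sum = 80.925 mg/L·hr
Extrapolated tail: C_last / k_e = 20.62 / 0.236 = 87.373
AUC_0→∞ = 80.925 + 87.373 = 168.298 mg/L·hr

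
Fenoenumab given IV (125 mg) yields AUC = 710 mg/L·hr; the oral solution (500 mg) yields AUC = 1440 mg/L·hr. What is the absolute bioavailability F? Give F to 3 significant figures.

F = 0.507

F = (AUC_ev / D_ev) / (AUC_iv / D_iv)
  = (1440/500) / (710/125)
  = 2.88 / 5.68 = 0.5070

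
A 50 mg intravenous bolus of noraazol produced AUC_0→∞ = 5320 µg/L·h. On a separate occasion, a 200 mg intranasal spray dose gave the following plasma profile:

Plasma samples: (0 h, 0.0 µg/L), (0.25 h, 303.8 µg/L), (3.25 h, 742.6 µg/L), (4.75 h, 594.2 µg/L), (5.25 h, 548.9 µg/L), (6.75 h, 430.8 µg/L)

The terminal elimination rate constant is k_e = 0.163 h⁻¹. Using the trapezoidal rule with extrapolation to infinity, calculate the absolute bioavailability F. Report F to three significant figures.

F = 0.295

Trapezoidal AUC_0→6.75 (intranasal spray):
  [0→0.25]: (0.0+303.8)/2 × 0.25 = 37.975
  [0.25→3.25]: (303.8+742.6)/2 × 3 = 1569.6
  [3.25→4.75]: (742.6+594.2)/2 × 1.5 = 1002.6
  [4.75→5.25]: (594.2+548.9)/2 × 0.5 = 285.775
  [5.25→6.75]: (548.9+430.8)/2 × 1.5 = 734.775
  Sum = 3630.725 µg/L·h
Tail: C_last/k_e = 430.8/0.163 = 2642.945
AUC_0→∞ (intranasal spray) = 3630.725 + 2642.945 = 6273.67 µg/L·h
F = (AUC_ev/D_ev)/(AUC_iv/D_iv) = (6273.67/200)/(5320/50) = 31.36835/106.4 = 0.2948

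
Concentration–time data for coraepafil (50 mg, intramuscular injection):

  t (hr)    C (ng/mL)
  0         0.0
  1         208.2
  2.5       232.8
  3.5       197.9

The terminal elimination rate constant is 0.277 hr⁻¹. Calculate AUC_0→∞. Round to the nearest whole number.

AUC = 1365 ng/mL·hr

Trapezoidal AUC_0→3.5:
  [0→1]: (0.0+208.2)/2 × 1 = 104.1
  [1→2.5]: (208.2+232.8)/2 × 1.5 = 330.75
  [2.5→3.5]: (232.8+197.9)/2 × 1 = 215.35
  Sum = 650.2 ng/mL·hr
Extrapolated tail: C_last / k_e = 197.9 / 0.277 = 714.440
AUC_0→∞ = 650.2 + 714.440 = 1364.64 ng/mL·hr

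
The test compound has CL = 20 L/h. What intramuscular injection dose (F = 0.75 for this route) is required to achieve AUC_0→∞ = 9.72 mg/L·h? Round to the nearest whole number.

Dose = CL × AUC_0→∞ / F
     = 20 × 9.72 / 0.75 = 259.2 mg

Dose = 259 mg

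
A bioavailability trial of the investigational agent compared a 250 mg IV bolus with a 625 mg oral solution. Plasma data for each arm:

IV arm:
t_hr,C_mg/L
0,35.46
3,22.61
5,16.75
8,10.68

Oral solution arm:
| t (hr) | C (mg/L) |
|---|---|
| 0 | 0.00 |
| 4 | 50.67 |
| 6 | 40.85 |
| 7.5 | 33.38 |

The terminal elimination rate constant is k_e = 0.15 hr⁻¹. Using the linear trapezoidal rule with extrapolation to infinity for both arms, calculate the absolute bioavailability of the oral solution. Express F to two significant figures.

F = 0.79

Trapezoidal AUC_0→8 (IV):
  [0→3]: (35.46+22.61)/2 × 3 = 87.105
  [3→5]: (22.61+16.75)/2 × 2 = 39.36
  [5→8]: (16.75+10.68)/2 × 3 = 41.145
  Sum = 167.61 mg/L·hr
IV tail: 10.68/0.15 = 71.200; AUC_iv,0→∞ = 167.61 + 71.200 = 238.81 mg/L·hr
Trapezoidal AUC_0→7.5 (oral solution):
  [0→4]: (0.00+50.67)/2 × 4 = 101.34
  [4→6]: (50.67+40.85)/2 × 2 = 91.52
  [6→7.5]: (40.85+33.38)/2 × 1.5 = 55.6725
  Sum = 248.5325 mg/L·hr
oral solution tail: 33.38/0.15 = 222.533; AUC_ev,0→∞ = 248.5325 + 222.533 = 471.0655 mg/L·hr
F = (AUC_ev/D_ev)/(AUC_iv/D_iv) = (471.0655/625)/(238.81/250) = 0.7537048/0.95524 = 0.7890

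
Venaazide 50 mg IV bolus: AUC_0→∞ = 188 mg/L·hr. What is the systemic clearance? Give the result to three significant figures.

CL = 0.266 L/hr

CL = Dose_iv / AUC_0→∞
   = 50 / 188 = 0.265957 L/hr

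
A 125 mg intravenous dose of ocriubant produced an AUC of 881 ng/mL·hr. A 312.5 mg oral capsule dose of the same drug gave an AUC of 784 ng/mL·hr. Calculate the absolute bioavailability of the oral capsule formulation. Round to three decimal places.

F = (AUC_ev / D_ev) / (AUC_iv / D_iv)
  = (784/312.5) / (881/125)
  = 2.5088 / 7.048 = 0.3560

F = 0.356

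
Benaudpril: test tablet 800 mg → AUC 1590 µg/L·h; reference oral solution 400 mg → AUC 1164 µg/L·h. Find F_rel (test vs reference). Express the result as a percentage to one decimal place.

F_rel = (AUC_test/D_test) / (AUC_ref/D_ref)
      = (1590/800) / (1164/400)
      = 1.9875 / 2.91 = 0.6830 = 68.30%

F_rel = 68.3%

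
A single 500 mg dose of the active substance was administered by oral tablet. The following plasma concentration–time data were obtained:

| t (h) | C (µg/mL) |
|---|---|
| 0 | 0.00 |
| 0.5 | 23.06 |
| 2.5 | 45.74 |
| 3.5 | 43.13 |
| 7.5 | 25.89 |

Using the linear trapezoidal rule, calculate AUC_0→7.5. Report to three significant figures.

Trapezoidal AUC_0→7.5:
  [0→0.5]: (0.00+23.06)/2 × 0.5 = 5.765
  [0.5→2.5]: (23.06+45.74)/2 × 2 = 68.8
  [2.5→3.5]: (45.74+43.13)/2 × 1 = 44.435
  [3.5→7.5]: (43.13+25.89)/2 × 4 = 138.04
  Sum = 257.04 µg/mL·h

AUC = 257 µg/mL·h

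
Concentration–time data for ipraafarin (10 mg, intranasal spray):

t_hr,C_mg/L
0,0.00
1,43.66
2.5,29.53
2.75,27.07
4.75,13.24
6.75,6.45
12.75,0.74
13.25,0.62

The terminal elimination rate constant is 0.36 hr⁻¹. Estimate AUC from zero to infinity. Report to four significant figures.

AUC = 167.4 mg/L·hr

Trapezoidal AUC_0→13.25:
  [0→1]: (0.00+43.66)/2 × 1 = 21.83
  [1→2.5]: (43.66+29.53)/2 × 1.5 = 54.8925
  [2.5→2.75]: (29.53+27.07)/2 × 0.25 = 7.075
  [2.75→4.75]: (27.07+13.24)/2 × 2 = 40.31
  [4.75→6.75]: (13.24+6.45)/2 × 2 = 19.69
  [6.75→12.75]: (6.45+0.74)/2 × 6 = 21.57
  [12.75→13.25]: (0.74+0.62)/2 × 0.5 = 0.34
  Sum = 165.7075 mg/L·hr
Extrapolated tail: C_last / k_e = 0.62 / 0.36 = 1.722
AUC_0→∞ = 165.7075 + 1.722 = 167.4295 mg/L·hr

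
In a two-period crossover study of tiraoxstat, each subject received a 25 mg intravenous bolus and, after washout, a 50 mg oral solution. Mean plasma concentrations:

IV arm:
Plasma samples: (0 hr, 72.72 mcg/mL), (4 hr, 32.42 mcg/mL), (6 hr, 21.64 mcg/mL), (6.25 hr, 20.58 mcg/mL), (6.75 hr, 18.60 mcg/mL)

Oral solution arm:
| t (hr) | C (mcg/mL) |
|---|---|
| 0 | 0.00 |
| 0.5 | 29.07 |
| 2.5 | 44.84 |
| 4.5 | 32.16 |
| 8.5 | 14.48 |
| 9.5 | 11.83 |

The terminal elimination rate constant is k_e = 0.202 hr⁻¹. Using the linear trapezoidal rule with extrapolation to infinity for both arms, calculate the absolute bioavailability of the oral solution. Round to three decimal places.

F = 0.435

Trapezoidal AUC_0→6.75 (IV):
  [0→4]: (72.72+32.42)/2 × 4 = 210.28
  [4→6]: (32.42+21.64)/2 × 2 = 54.06
  [6→6.25]: (21.64+20.58)/2 × 0.25 = 5.2775
  [6.25→6.75]: (20.58+18.60)/2 × 0.5 = 9.795
  Sum = 279.4125 mcg/mL·hr
IV tail: 18.60/0.202 = 92.079; AUC_iv,0→∞ = 279.4125 + 92.079 = 371.4915 mcg/mL·hr
Trapezoidal AUC_0→9.5 (oral solution):
  [0→0.5]: (0.00+29.07)/2 × 0.5 = 7.2675
  [0.5→2.5]: (29.07+44.84)/2 × 2 = 73.91
  [2.5→4.5]: (44.84+32.16)/2 × 2 = 77.0
  [4.5→8.5]: (32.16+14.48)/2 × 4 = 93.28
  [8.5→9.5]: (14.48+11.83)/2 × 1 = 13.155
  Sum = 264.6125 mcg/mL·hr
oral solution tail: 11.83/0.202 = 58.564; AUC_ev,0→∞ = 264.6125 + 58.564 = 323.1765 mcg/mL·hr
F = (AUC_ev/D_ev)/(AUC_iv/D_iv) = (323.1765/50)/(371.4915/25) = 6.46353/14.85966 = 0.4350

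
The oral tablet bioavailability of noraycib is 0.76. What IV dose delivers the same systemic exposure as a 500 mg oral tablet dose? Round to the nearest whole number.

D_iv = 380 mg

Systemic exposure from an extravascular dose = F × D_ev, so the equivalent IV dose is F × D_ev.
D_iv = F × D_ev = 0.76 × 500 = 380 mg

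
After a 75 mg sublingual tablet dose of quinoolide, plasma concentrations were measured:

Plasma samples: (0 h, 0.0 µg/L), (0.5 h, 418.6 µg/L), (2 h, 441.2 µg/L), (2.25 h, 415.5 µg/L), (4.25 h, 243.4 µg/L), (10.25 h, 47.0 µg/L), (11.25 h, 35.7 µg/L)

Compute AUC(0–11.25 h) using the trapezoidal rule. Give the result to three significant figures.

Trapezoidal AUC_0→11.25:
  [0→0.5]: (0.0+418.6)/2 × 0.5 = 104.65
  [0.5→2]: (418.6+441.2)/2 × 1.5 = 644.85
  [2→2.25]: (441.2+415.5)/2 × 0.25 = 107.0875
  [2.25→4.25]: (415.5+243.4)/2 × 2 = 658.9
  [4.25→10.25]: (243.4+47.0)/2 × 6 = 871.2
  [10.25→11.25]: (47.0+35.7)/2 × 1 = 41.35
  Sum = 2428.0375 µg/L·h

AUC = 2430 µg/L·h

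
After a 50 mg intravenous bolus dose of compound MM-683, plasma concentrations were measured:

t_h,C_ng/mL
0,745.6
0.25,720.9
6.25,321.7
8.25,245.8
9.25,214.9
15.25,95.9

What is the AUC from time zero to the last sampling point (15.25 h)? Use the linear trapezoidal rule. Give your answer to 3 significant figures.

Trapezoidal AUC_0→15.25:
  [0→0.25]: (745.6+720.9)/2 × 0.25 = 183.3125
  [0.25→6.25]: (720.9+321.7)/2 × 6 = 3127.8
  [6.25→8.25]: (321.7+245.8)/2 × 2 = 567.5
  [8.25→9.25]: (245.8+214.9)/2 × 1 = 230.35
  [9.25→15.25]: (214.9+95.9)/2 × 6 = 932.4
  Sum = 5041.3625 ng/mL·h

AUC = 5040 ng/mL·h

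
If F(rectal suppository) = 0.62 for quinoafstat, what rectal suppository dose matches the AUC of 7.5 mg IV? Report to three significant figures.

For equal systemic exposure: F × D_ev = D_iv
D_ev = D_iv / F = 7.5 / 0.62 = 12.0968 mg

D_rectal = 12.1 mg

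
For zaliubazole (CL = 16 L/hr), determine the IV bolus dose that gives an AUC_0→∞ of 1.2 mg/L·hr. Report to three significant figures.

Dose = 19.2 mg

Dose_iv = CL × AUC_0→∞
     = 16 × 1.2 = 19.2 mg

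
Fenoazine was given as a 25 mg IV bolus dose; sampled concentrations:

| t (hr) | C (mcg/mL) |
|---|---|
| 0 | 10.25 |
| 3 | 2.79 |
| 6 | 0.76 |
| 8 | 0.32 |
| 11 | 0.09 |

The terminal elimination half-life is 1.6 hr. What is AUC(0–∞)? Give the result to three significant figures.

Trapezoidal AUC_0→11:
  [0→3]: (10.25+2.79)/2 × 3 = 19.56
  [3→6]: (2.79+0.76)/2 × 3 = 5.325
  [6→8]: (0.76+0.32)/2 × 2 = 1.08
  [8→11]: (0.32+0.09)/2 × 3 = 0.615
  Sum = 26.58 mcg/mL·hr
k_e = ln2 / t½ = 0.693147 / 1.6 = 0.4332 hr^-1
Extrapolated tail: C_last / k_e = 0.09 / 0.4332 = 0.208
AUC_0→∞ = 26.58 + 0.208 = 26.788 mcg/mL·hr

AUC = 26.8 mcg/mL·hr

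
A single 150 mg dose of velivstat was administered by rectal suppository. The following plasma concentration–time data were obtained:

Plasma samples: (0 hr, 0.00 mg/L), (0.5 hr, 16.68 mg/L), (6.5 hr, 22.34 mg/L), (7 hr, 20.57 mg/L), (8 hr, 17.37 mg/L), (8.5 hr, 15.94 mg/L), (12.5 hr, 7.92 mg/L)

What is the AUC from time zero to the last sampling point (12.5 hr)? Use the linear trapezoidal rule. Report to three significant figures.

AUC = 207 mg/L·hr

Trapezoidal AUC_0→12.5:
  [0→0.5]: (0.00+16.68)/2 × 0.5 = 4.17
  [0.5→6.5]: (16.68+22.34)/2 × 6 = 117.06
  [6.5→7]: (22.34+20.57)/2 × 0.5 = 10.7275
  [7→8]: (20.57+17.37)/2 × 1 = 18.97
  [8→8.5]: (17.37+15.94)/2 × 0.5 = 8.3275
  [8.5→12.5]: (15.94+7.92)/2 × 4 = 47.72
  Sum = 206.975 mg/L·hr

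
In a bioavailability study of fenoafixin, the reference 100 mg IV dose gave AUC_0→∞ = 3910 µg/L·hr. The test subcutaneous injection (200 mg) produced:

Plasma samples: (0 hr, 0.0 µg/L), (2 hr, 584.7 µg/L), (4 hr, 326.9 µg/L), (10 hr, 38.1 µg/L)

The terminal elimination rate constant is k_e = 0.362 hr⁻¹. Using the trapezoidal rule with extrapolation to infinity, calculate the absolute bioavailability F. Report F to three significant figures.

F = 0.345

Trapezoidal AUC_0→10 (subcutaneous injection):
  [0→2]: (0.0+584.7)/2 × 2 = 584.7
  [2→4]: (584.7+326.9)/2 × 2 = 911.6
  [4→10]: (326.9+38.1)/2 × 6 = 1095.0
  Sum = 2591.3 µg/L·hr
Tail: C_last/k_e = 38.1/0.362 = 105.249
AUC_0→∞ (subcutaneous injection) = 2591.3 + 105.249 = 2696.549 µg/L·hr
F = (AUC_ev/D_ev)/(AUC_iv/D_iv) = (2696.549/200)/(3910/100) = 13.482745/39.1 = 0.3448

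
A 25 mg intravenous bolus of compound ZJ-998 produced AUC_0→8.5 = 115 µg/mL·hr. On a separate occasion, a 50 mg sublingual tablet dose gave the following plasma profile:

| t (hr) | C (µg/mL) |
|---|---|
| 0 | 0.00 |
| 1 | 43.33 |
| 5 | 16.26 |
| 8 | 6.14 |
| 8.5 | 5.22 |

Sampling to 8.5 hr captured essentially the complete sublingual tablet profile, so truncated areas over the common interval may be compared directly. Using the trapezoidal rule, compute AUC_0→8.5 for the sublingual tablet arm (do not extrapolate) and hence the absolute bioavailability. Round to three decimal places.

Trapezoidal AUC_0→8.5 (sublingual tablet):
  [0→1]: (0.00+43.33)/2 × 1 = 21.665
  [1→5]: (43.33+16.26)/2 × 4 = 119.18
  [5→8]: (16.26+6.14)/2 × 3 = 33.6
  [8→8.5]: (6.14+5.22)/2 × 0.5 = 2.84
  Sum = 177.285 µg/mL·hr
F = (AUC_ev/D_ev)/(AUC_iv/D_iv) = (177.285/50)/(115/25) = 3.5457/4.6 = 0.7708

F = 0.771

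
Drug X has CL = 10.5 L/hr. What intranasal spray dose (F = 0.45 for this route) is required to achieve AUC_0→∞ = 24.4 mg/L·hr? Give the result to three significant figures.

Dose = CL × AUC_0→∞ / F
     = 10.5 × 24.4 / 0.45 = 569.333 mg

Dose = 569 mg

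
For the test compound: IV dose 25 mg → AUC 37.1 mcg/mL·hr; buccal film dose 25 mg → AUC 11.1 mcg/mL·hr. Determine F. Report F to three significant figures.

F = 0.299

F = (AUC_ev / D_ev) / (AUC_iv / D_iv)
  = (11.1/25) / (37.1/25)
  = 0.444 / 1.484 = 0.2992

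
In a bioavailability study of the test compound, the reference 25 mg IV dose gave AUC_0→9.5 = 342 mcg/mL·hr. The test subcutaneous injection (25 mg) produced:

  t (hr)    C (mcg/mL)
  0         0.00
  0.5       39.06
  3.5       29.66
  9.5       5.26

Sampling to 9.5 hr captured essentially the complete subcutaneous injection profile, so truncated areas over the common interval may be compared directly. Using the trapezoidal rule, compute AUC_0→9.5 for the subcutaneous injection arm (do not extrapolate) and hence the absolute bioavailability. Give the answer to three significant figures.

F = 0.636

Trapezoidal AUC_0→9.5 (subcutaneous injection):
  [0→0.5]: (0.00+39.06)/2 × 0.5 = 9.765
  [0.5→3.5]: (39.06+29.66)/2 × 3 = 103.08
  [3.5→9.5]: (29.66+5.26)/2 × 6 = 104.76
  Sum = 217.605 mcg/mL·hr
F = (AUC_ev/D_ev)/(AUC_iv/D_iv) = (217.605/25)/(342/25) = 8.7042/13.68 = 0.6363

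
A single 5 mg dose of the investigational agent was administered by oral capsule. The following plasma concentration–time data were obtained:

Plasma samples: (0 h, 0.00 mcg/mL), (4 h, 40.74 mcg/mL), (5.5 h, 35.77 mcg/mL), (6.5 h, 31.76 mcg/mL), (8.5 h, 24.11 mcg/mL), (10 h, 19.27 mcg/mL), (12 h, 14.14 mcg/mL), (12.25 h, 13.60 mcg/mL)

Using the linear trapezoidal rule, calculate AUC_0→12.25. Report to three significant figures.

AUC = 298 mcg/mL·h

Trapezoidal AUC_0→12.25:
  [0→4]: (0.00+40.74)/2 × 4 = 81.48
  [4→5.5]: (40.74+35.77)/2 × 1.5 = 57.3825
  [5.5→6.5]: (35.77+31.76)/2 × 1 = 33.765
  [6.5→8.5]: (31.76+24.11)/2 × 2 = 55.87
  [8.5→10]: (24.11+19.27)/2 × 1.5 = 32.535
  [10→12]: (19.27+14.14)/2 × 2 = 33.41
  [12→12.25]: (14.14+13.60)/2 × 0.25 = 3.4675
  Sum = 297.91 mcg/mL·h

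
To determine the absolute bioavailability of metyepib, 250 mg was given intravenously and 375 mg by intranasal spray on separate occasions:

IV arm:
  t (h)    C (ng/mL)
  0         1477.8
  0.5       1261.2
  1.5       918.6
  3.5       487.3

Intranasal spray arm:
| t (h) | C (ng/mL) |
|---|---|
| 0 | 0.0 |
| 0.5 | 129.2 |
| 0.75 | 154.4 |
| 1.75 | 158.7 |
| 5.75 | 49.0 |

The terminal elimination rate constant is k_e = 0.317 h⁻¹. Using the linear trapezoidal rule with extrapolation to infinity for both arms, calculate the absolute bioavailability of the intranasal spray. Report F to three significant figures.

Trapezoidal AUC_0→3.5 (IV):
  [0→0.5]: (1477.8+1261.2)/2 × 0.5 = 684.75
  [0.5→1.5]: (1261.2+918.6)/2 × 1 = 1089.9
  [1.5→3.5]: (918.6+487.3)/2 × 2 = 1405.9
  Sum = 3180.55 ng/mL·h
IV tail: 487.3/0.317 = 1537.224; AUC_iv,0→∞ = 3180.55 + 1537.224 = 4717.774 ng/mL·h
Trapezoidal AUC_0→5.75 (intranasal spray):
  [0→0.5]: (0.0+129.2)/2 × 0.5 = 32.3
  [0.5→0.75]: (129.2+154.4)/2 × 0.25 = 35.45
  [0.75→1.75]: (154.4+158.7)/2 × 1 = 156.55
  [1.75→5.75]: (158.7+49.0)/2 × 4 = 415.4
  Sum = 639.7 ng/mL·h
intranasal spray tail: 49.0/0.317 = 154.574; AUC_ev,0→∞ = 639.7 + 154.574 = 794.274 ng/mL·h
F = (AUC_ev/D_ev)/(AUC_iv/D_iv) = (794.274/375)/(4717.774/250) = 2.118064/18.871096 = 0.1122

F = 0.112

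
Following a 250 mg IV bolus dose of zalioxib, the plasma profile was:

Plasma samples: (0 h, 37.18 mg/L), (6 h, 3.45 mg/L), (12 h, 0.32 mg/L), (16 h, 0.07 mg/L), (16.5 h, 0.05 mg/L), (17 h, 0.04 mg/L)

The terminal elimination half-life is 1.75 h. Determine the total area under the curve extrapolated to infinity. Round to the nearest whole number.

Trapezoidal AUC_0→17:
  [0→6]: (37.18+3.45)/2 × 6 = 121.89
  [6→12]: (3.45+0.32)/2 × 6 = 11.31
  [12→16]: (0.32+0.07)/2 × 4 = 0.78
  [16→16.5]: (0.07+0.05)/2 × 0.5 = 0.03
  [16.5→17]: (0.05+0.04)/2 × 0.5 = 0.0225
  Sum = 134.0325 mg/L·h
k_e = ln2 / t½ = 0.693147 / 1.75 = 0.3961 h^-1
Extrapolated tail: C_last / k_e = 0.04 / 0.3961 = 0.101
AUC_0→∞ = 134.0325 + 0.101 = 134.1335 mg/L·h

AUC = 134 mg/L·h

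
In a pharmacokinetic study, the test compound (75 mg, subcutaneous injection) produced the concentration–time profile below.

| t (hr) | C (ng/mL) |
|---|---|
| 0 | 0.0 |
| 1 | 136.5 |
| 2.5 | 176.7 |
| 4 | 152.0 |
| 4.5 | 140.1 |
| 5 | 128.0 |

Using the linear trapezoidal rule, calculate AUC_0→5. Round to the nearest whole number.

Trapezoidal AUC_0→5:
  [0→1]: (0.0+136.5)/2 × 1 = 68.25
  [1→2.5]: (136.5+176.7)/2 × 1.5 = 234.9
  [2.5→4]: (176.7+152.0)/2 × 1.5 = 246.525
  [4→4.5]: (152.0+140.1)/2 × 0.5 = 73.025
  [4.5→5]: (140.1+128.0)/2 × 0.5 = 67.025
  Sum = 689.725 ng/mL·hr

AUC = 690 ng/mL·hr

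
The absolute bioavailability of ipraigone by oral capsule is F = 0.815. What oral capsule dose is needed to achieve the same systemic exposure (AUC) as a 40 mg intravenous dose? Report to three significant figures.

D_oral = 49.1 mg

For equal systemic exposure: F × D_ev = D_iv
D_ev = D_iv / F = 40 / 0.815 = 49.0798 mg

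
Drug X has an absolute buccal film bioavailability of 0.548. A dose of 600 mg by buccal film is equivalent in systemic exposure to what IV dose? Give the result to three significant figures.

Systemic exposure from an extravascular dose = F × D_ev, so the equivalent IV dose is F × D_ev.
D_iv = F × D_ev = 0.548 × 600 = 328.8 mg

D_iv = 329 mg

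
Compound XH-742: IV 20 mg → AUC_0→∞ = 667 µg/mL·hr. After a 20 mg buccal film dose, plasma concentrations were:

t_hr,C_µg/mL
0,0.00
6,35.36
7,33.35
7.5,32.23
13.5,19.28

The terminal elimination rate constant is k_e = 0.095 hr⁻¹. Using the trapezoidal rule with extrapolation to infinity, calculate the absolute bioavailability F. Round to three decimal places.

F = 0.771

Trapezoidal AUC_0→13.5 (buccal film):
  [0→6]: (0.00+35.36)/2 × 6 = 106.08
  [6→7]: (35.36+33.35)/2 × 1 = 34.355
  [7→7.5]: (33.35+32.23)/2 × 0.5 = 16.395
  [7.5→13.5]: (32.23+19.28)/2 × 6 = 154.53
  Sum = 311.36 µg/mL·hr
Tail: C_last/k_e = 19.28/0.095 = 202.947
AUC_0→∞ (buccal film) = 311.36 + 202.947 = 514.307 µg/mL·hr
F = (AUC_ev/D_ev)/(AUC_iv/D_iv) = (514.307/20)/(667/20) = 25.71535/33.35 = 0.7711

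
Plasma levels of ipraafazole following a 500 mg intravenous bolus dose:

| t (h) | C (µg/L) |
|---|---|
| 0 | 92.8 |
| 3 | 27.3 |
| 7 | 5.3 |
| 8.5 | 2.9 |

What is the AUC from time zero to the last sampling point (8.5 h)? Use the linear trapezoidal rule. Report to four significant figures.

AUC = 251.5 µg/L·h

Trapezoidal AUC_0→8.5:
  [0→3]: (92.8+27.3)/2 × 3 = 180.15
  [3→7]: (27.3+5.3)/2 × 4 = 65.2
  [7→8.5]: (5.3+2.9)/2 × 1.5 = 6.15
  Sum = 251.5 µg/L·h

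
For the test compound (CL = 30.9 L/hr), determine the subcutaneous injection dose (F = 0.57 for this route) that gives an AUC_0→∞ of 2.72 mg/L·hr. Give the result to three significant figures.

Dose = 147 mg

Dose = CL × AUC_0→∞ / F
     = 30.9 × 2.72 / 0.57 = 147.453 mg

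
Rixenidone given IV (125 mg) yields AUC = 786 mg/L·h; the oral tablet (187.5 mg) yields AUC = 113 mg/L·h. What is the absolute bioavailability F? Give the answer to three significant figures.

F = 0.0958

F = (AUC_ev / D_ev) / (AUC_iv / D_iv)
  = (113/187.5) / (786/125)
  = 0.602667 / 6.288 = 0.0958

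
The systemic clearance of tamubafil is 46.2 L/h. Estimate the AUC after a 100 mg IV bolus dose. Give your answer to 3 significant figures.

AUC = 2.16 mg/L·h

AUC_0→∞ = Dose_iv / CL
        = 100 / 46.2 = 2.1645 mg/L·h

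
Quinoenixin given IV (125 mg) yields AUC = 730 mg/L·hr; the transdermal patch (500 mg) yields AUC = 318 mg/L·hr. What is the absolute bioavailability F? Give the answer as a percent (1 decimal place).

F = 10.9%

F = (AUC_ev / D_ev) / (AUC_iv / D_iv)
  = (318/500) / (730/125)
  = 0.636 / 5.84 = 0.1089
  = 10.89%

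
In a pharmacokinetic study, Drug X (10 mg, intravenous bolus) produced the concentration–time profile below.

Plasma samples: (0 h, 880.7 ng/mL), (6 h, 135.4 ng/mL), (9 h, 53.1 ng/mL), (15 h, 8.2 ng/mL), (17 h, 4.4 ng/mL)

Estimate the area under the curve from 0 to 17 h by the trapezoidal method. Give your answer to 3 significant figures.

Trapezoidal AUC_0→17:
  [0→6]: (880.7+135.4)/2 × 6 = 3048.3
  [6→9]: (135.4+53.1)/2 × 3 = 282.75
  [9→15]: (53.1+8.2)/2 × 6 = 183.9
  [15→17]: (8.2+4.4)/2 × 2 = 12.6
  Sum = 3527.55 ng/mL·h

AUC = 3530 ng/mL·h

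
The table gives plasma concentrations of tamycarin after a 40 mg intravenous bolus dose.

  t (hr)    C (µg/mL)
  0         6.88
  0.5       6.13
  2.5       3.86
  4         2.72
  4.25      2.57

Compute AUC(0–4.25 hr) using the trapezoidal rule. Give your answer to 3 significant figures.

AUC = 18.8 µg/mL·hr

Trapezoidal AUC_0→4.25:
  [0→0.5]: (6.88+6.13)/2 × 0.5 = 3.2525
  [0.5→2.5]: (6.13+3.86)/2 × 2 = 9.99
  [2.5→4]: (3.86+2.72)/2 × 1.5 = 4.935
  [4→4.25]: (2.72+2.57)/2 × 0.25 = 0.66125
  Sum = 18.83875 µg/mL·hr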